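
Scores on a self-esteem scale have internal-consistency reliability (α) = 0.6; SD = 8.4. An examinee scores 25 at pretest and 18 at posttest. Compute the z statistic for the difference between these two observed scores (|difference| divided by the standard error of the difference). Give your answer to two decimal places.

0.93

The standard error of measurement is 8.400*√(1 − 0.600) ≈ 8.400*0.632 ≈ 5.313.
SE_diff = SEM * √2 ≈ 5.313 * 1.414 ≈ 7.513
z = |25 − 18| / 7.513 = 7 / 7.513 ≈ 0.932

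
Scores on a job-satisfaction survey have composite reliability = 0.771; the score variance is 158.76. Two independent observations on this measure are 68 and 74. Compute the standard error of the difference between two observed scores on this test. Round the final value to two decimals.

8.53

SD = √158.76 ≈ 12.60000
SEM = 12.60000×√(1 − 0.77100) ≈ 6.02960
SE_diff = √2 × SEM ≈ 8.52714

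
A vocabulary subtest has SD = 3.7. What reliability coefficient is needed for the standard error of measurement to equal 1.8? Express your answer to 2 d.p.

Required reliability = 1 − (SEM/SD)² = 1 − 0.2367 ≈ 0.7633

0.76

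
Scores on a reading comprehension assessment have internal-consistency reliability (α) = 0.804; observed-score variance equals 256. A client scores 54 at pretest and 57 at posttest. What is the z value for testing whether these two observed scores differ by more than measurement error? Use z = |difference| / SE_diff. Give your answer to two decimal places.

0.30

σ = 256^(1/2) = 16.00000
SEM = 16.00000*√(1 − 0.80400) ≈ 7.08350
SE_diff = SEM * √2 ≈ 7.08350 * 1.41421 ≈ 10.01758
z = |54 − 57| / 10.01758 = 3 / 10.01758 ≈ 0.29947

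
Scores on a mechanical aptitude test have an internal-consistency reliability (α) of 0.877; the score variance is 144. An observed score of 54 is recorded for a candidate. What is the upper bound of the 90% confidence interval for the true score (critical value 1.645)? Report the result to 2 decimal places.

60.92

SD = √144 = 12.000
SEM = 12.000*√(1 − 0.877) ≈ 4.209
Half-width = 1.645*4.209 ≈ 6.923
Upper bound: 54 + 6.923 = 60.923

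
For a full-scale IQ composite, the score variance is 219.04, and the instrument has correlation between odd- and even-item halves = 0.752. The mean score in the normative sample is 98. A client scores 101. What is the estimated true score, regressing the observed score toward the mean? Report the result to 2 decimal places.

r_full = 2·0.752 / (1 + 0.752) ≈ 0.8584
Estimated true score = 0.8584×101 + (1 − 0.8584)×98 ≈ 100.5753

100.58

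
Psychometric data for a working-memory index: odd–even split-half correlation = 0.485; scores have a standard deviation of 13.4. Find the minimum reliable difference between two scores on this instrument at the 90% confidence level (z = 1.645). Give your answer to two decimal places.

18.36

r_full = 2·0.485 / (1 + 0.485) ≃ 0.653
SEM = 13.400×√(1 − 0.653) ≃ 7.891
SE_diff = √2 × SEM ≃ 11.160
Smallest detectable difference = 1.645×11.160 ≃ 18.358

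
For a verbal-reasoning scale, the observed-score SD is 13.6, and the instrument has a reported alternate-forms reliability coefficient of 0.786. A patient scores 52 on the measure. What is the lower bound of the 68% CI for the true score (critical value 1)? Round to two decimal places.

45.71

SEM = 13.6000*√(1 − 0.7860) ≈ 6.2914
Half-width = 1*6.2914 ≈ 6.2914
Lower limit = 52 − 6.2914 ≈ 45.7086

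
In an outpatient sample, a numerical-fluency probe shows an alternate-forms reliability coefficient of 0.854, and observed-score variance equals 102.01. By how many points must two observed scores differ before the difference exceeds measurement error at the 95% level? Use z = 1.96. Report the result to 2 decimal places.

10.70

SD = √102.01 = 10.100
The standard error of measurement is 10.100·√(1 − 0.854) ≈ 10.100·0.382 ≈ 3.859.
SE_diff = √2 · SEM ≈ 5.458
Minimum reliable difference = 1.96 · SE_diff ≈ 1.96 · 5.458 ≈ 10.697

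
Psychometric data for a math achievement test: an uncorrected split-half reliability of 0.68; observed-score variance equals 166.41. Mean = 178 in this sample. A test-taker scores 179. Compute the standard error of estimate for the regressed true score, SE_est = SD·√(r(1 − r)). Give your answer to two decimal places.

σ = 166.41^(1/2) = 12.900
Full-length reliability (Spearman-Brown) = 2(0.68)/(1+0.68) ≈ 0.810
SE_est = 12.900*√(0.810*0.190) ≈ 5.066

5.07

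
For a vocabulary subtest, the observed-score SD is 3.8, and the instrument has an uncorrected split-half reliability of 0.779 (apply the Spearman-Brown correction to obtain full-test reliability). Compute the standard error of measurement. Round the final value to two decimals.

1.34

Spearman-Brown: r = 2(0.779) / (1 + 0.779) = 1.5580 / 1.7790 ≈ 0.8758
SEM = 3.8000 · √(1 − 0.8758) = 3.8000 · √0.1242 ≈ 3.8000 · 0.3525 ≈ 1.3393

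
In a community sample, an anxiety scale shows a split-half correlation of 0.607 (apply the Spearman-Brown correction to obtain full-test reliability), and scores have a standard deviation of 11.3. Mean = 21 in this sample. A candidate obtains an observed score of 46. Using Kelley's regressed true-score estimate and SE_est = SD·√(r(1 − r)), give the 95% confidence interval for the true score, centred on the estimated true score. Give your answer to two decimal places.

[30.37, 49.41]

r_full = 2·0.607 / (1 + 0.607) ≈ 0.755
Estimated true score = 0.755×46 + (1 − 0.755)×21 ≈ 39.886
SE_est = SD × √(r(1 − r)) = 11.300 × √0.185 ≈ 11.300 × 0.430 ≈ 4.857
CI = 39.886 ± 1.96 × 4.857 → [30.366, 49.406]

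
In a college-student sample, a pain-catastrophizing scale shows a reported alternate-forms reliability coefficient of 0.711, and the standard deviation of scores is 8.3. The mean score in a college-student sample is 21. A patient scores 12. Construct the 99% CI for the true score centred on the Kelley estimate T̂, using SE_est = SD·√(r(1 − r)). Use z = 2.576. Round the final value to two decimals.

[4.91, 24.29]

T̂ = r·X + (1 − r)·M = 0.711×12 + 0.289×21 = 8.532 + 6.069 ≃ 14.601
SE_est = SD × √(r(1 − r)) = 8.300 × √0.205 ≃ 8.300 × 0.453 ≃ 3.762
CI = 14.601 ± 2.576 × 3.762 → [4.909, 24.293]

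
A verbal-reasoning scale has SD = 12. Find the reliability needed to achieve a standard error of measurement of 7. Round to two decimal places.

r = 1 − (SEM / SD)² = 1 − (7.0000 / 12)² ≈ 1 − 0.3403 ≈ 0.6597

0.66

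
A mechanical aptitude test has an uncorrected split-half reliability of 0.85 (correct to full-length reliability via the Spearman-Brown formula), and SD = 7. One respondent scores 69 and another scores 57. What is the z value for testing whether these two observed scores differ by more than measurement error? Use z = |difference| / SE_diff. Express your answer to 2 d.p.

4.26

Spearman-Brown: r = 2(0.85) / (1 + 0.85) = 1.700 / 1.850 ≈ 0.919
SEM = 7.000 × √(1 − 0.919) = 7.000 × √0.081 ≈ 7.000 × 0.285 ≈ 1.993
SE_diff = √2 × SEM ≈ 2.819
z = 12 / 2.819 ≈ 4.257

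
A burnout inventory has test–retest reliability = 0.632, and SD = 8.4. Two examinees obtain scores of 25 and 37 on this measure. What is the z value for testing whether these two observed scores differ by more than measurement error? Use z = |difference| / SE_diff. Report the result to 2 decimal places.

1.67

SEM = 8.4000 · √(1 − 0.6320) = 8.4000 · √0.3680 ≈ 8.4000 · 0.6066 ≈ 5.0957
SE_diff = SEM · √2 ≈ 5.0957 · 1.4142 ≈ 7.2064
z = |25 − 37| / 7.2064 = 12 / 7.2064 ≈ 1.6652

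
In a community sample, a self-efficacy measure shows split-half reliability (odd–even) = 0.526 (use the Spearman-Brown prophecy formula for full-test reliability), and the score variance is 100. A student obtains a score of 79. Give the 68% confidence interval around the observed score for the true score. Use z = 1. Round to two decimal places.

[73.43, 84.57]

SD = √100 ≈ 10.0000
Full-length reliability (Spearman-Brown) = 2(0.526)/(1+0.526) ≈ 0.6894
SEM = 10.0000 · √(1 − 0.6894) = 10.0000 · √0.3106 ≈ 10.0000 · 0.5573 ≈ 5.5733
Margin = 1 · 5.5733 ≈ 5.5733
Interval: (73.4267, 84.5733)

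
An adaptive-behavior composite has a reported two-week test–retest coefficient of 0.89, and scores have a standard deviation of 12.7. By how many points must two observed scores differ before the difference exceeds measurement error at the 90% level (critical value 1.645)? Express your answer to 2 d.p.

SEM = 12.70000*√(1 − 0.89000) ≈ 4.21211
SE_diff = SEM * √2 ≈ 4.21211 * 1.41421 ≈ 5.95683
Smallest detectable difference = 1.645*5.95683 ≈ 9.79898

9.80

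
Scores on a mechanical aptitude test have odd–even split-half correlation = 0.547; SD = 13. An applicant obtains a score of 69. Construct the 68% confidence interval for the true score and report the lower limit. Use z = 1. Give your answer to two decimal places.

61.97

r_full = 2·0.547 / (1 + 0.547) ≈ 0.707
SEM = 13.000×√(1 − 0.707) ≈ 7.035
1 × SEM ≈ 7.035
Lower limit = 69 − 7.035 ≈ 61.965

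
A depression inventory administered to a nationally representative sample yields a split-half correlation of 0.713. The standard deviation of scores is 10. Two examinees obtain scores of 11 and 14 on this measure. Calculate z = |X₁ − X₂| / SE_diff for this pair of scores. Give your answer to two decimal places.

0.52

Spearman-Brown: r = 2(0.713) / (1 + 0.713) = 1.42600 / 1.71300 ≈ 0.83246
SEM = 10.00000 × √(1 − 0.83246) = 10.00000 × √0.16754 ≈ 10.00000 × 0.40932 ≈ 4.09319
SE_diff = √2 × SEM ≈ 5.78865
z = |11 − 14| / 5.78865 = 3 / 5.78865 ≈ 0.51826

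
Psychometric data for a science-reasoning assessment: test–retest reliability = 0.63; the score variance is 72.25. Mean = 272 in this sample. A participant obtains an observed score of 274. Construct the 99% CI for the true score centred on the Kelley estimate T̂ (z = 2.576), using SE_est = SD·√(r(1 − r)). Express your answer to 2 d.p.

SD = √72.25 = 8.500
T̂ = r·X + (1 − r)·M = 0.630*274 + 0.370*272 = 172.620 + 100.640 ≃ 273.260
SE_est = SD * √(r(1 − r)) = 8.500 * √0.233 ≃ 8.500 * 0.483 ≃ 4.104
CI = 273.260 ± 2.576 * 4.104 → [262.689, 283.831]

[262.69, 283.83]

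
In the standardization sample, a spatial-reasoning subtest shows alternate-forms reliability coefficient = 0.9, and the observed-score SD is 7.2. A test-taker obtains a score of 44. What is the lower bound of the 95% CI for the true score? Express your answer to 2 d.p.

SEM = 7.200·√(1 − 0.900) ≈ 2.277
1.96 · SEM ≈ 4.463
Lower bound: 44 − 4.463 = 39.537

39.54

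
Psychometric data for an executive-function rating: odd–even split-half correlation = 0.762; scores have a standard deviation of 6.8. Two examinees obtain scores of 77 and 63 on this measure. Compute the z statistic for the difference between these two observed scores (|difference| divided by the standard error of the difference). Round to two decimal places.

3.96

Full-length reliability (Spearman-Brown) = 2(0.762)/(1+0.762) ≈ 0.865
SEM = 6.800 × √(1 − 0.865) = 6.800 × √0.135 ≈ 6.800 × 0.368 ≈ 2.499
Standard error of the difference = 2.499·√2 ≈ 3.534
z = |77 − 63| / 3.534 = 14 / 3.534 ≈ 3.961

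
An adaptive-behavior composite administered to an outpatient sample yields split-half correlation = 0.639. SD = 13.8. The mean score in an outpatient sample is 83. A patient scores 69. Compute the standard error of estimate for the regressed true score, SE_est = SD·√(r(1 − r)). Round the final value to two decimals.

5.72

Spearman-Brown: r = 2(0.639) / (1 + 0.639) = 1.278 / 1.639 ≃ 0.780
SE_est = 13.800·√[r(1 − r)] ≃ 5.719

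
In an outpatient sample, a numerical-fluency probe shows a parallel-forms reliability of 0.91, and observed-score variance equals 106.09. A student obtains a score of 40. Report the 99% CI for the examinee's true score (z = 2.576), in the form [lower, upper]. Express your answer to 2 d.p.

σ = 106.09^(1/2) = 10.300
SEM = 10.300×√(1 − 0.910) ≈ 3.090
Half-width = 2.576×3.090 ≈ 7.960
Interval: (32.040, 47.960)

[32.04, 47.96]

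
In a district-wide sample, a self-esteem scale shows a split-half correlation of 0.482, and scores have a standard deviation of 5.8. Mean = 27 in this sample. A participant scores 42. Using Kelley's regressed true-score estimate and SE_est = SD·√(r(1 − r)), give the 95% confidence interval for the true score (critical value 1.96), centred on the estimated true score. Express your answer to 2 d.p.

Spearman-Brown: r = 2(0.482) / (1 + 0.482) = 0.9640 / 1.4820 ≈ 0.6505
T̂ = 0.6505(42) + 0.3495(27) ≈ 36.7571
SE_est = SD * √(r(1 − r)) = 5.8000 * √0.2274 ≈ 5.8000 * 0.4768 ≈ 2.7656
95% CI: 36.7571 ± 5.4205 ≈ (31.3366, 42.1776)

[31.34, 42.18]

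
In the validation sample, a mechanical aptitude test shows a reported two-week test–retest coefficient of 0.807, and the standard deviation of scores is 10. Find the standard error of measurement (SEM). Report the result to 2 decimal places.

SEM = 10.00000×√(1 − 0.80700) ≃ 4.39318

4.39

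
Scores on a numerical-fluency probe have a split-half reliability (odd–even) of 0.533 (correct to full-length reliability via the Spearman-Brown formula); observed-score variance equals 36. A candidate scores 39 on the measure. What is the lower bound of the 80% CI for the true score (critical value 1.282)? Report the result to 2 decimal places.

σ = 36^(1/2) = 6.0000
Spearman-Brown: r = 2(0.533) / (1 + 0.533) = 1.0660 / 1.5330 ≃ 0.6954
SEM = 6.0000×√(1 − 0.6954) ≃ 3.3116
1.282 × SEM ≃ 4.2455
Lower limit = 39 − 4.2455 ≃ 34.7545

34.75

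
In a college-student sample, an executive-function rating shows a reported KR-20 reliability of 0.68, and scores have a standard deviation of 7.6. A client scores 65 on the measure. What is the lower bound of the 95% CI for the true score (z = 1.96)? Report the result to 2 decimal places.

SEM = 7.60000 * √(1 − 0.68000) = 7.60000 * √0.32000 ≈ 7.60000 * 0.56569 ≈ 4.29921
Margin = 1.96 * 4.29921 ≈ 8.42645
Lower limit = 65 − 8.42645 ≈ 56.57355

56.57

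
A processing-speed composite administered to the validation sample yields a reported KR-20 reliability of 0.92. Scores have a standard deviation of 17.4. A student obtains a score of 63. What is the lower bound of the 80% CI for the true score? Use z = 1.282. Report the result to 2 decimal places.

SEM = 17.40000 · √(1 − 0.92000) = 17.40000 · √0.08000 ≈ 17.40000 · 0.28284 ≈ 4.92146
Half-width = 1.282·4.92146 ≈ 6.30932
Lower limit = 63 − 6.30932 ≈ 56.69068

56.69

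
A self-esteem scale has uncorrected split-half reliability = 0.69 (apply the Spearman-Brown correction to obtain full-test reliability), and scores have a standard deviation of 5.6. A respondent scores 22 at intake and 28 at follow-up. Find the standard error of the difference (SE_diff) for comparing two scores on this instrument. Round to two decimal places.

3.39

Full-length reliability (Spearman-Brown) = 2(0.69)/(1+0.69) ≈ 0.8166
SEM = 5.6000 · √(1 − 0.8166) = 5.6000 · √0.1834 ≈ 5.6000 · 0.4283 ≈ 2.3984
Standard error of the difference = 2.3984·√2 ≈ 3.3919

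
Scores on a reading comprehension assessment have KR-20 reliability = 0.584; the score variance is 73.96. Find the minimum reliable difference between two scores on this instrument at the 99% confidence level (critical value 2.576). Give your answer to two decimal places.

σ = 73.96^(1/2) = 8.6000
SEM = 8.6000 * √(1 − 0.5840) = 8.6000 * √0.4160 ≈ 8.6000 * 0.6450 ≈ 5.5468
Standard error of the difference = 5.5468·√2 ≈ 7.8444
Smallest detectable difference = 2.576*7.8444 ≈ 20.2072

20.21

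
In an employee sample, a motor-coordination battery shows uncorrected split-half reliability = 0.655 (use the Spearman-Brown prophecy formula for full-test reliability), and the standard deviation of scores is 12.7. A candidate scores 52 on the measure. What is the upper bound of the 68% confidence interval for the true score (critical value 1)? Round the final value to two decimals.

57.80

Full-length reliability (Spearman-Brown) = 2(0.655)/(1+0.655) ≈ 0.79154
SEM = 12.70000×√(1 − 0.79154) ≈ 5.79848
Margin = 1 × 5.79848 ≈ 5.79848
Upper bound: 52 + 5.79848 = 57.79848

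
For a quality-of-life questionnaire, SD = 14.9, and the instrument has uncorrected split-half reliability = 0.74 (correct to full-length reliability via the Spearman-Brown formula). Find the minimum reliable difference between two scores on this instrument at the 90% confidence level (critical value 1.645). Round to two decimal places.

13.40

Full-length reliability (Spearman-Brown) = 2(0.74)/(1+0.74) ≈ 0.8506
SEM = 14.9000*√(1 − 0.8506) ≈ 5.7597
Standard error of the difference = 5.7597·√2 ≈ 8.1454
Minimum reliable difference = 1.645 * SE_diff ≈ 1.645 * 8.1454 ≈ 13.3992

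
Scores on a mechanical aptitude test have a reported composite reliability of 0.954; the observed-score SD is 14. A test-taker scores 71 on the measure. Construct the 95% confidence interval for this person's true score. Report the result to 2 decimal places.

SEM = 14.0000×√(1 − 0.9540) ≃ 3.0027
Margin = 1.96 × 3.0027 ≃ 5.8852
Interval: (65.1148, 76.8852)

[65.11, 76.89]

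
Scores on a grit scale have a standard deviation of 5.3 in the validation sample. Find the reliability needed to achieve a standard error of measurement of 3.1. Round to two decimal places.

Required reliability = 1 − (SEM/SD)² = 1 − 0.34211 ≃ 0.65789

0.66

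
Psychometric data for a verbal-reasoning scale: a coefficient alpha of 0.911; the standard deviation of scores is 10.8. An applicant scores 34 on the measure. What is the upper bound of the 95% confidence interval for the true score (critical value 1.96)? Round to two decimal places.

40.32

The standard error of measurement is 10.80000*√(1 − 0.91100) ≈ 10.80000*0.29833 ≈ 3.22195.
1.96 * SEM ≈ 6.31502
Upper bound: 34 + 6.31502 = 40.31502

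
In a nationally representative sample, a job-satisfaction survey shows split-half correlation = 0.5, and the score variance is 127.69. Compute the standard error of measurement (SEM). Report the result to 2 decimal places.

6.52

SD = √127.69 ≃ 11.3000
Spearman-Brown: r = 2(0.5) / (1 + 0.5) = 1.0000 / 1.5000 ≃ 0.6667
SEM = 11.3000×√(1 − 0.6667) ≃ 6.5241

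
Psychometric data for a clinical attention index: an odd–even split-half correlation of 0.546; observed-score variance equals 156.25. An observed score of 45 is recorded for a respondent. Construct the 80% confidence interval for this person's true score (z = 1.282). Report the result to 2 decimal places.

[36.32, 53.68]

SD = √156.25 = 12.500
r_full = 2·0.546 / (1 + 0.546) ≃ 0.706
SEM = 12.500 · √(1 − 0.706) = 12.500 · √0.294 ≃ 12.500 · 0.542 ≃ 6.774
Margin = 1.282 · 6.774 ≃ 8.684
Interval: (36.316, 53.684)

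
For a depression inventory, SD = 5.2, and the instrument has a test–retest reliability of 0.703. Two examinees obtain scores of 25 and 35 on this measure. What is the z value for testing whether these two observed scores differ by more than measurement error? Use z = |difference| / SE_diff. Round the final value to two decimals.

SEM = 5.200 * √(1 − 0.703) = 5.200 * √0.297 ≃ 5.200 * 0.545 ≃ 2.834
SE_diff = SEM * √2 ≃ 2.834 * 1.414 ≃ 4.008
z = |25 − 35| / 4.008 = 10 / 4.008 ≃ 2.495

2.50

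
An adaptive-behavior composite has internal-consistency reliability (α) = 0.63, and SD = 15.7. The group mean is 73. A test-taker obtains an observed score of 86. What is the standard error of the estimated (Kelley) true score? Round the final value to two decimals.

SE_est = SD × √(r(1 − r)) = 15.70000 × √0.23310 ≈ 15.70000 × 0.48280 ≈ 7.58003

7.58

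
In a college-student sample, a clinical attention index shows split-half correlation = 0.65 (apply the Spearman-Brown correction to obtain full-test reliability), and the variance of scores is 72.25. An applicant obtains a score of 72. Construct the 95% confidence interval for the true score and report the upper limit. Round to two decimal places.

SD = √72.25 = 8.50000
Full-length reliability (Spearman-Brown) = 2(0.65)/(1+0.65) ≈ 0.78788
SEM = 8.50000·√(1 − 0.78788) ≈ 3.91481
Half-width = 1.96·3.91481 ≈ 7.67303
Upper bound: 72 + 7.67303 = 79.67303

79.67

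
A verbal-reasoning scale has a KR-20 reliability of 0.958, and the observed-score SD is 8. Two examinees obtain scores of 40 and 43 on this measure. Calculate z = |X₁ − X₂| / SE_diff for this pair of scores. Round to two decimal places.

1.29

SEM = 8.000*√(1 − 0.958) ≈ 1.640
Standard error of the difference = 1.640·√2 ≈ 2.319
z = 3 / 2.319 ≈ 1.294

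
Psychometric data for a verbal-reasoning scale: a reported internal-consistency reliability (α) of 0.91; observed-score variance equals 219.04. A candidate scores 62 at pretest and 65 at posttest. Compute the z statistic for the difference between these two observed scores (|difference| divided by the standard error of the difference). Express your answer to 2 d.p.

SD = √219.04 = 14.8000
SEM = 14.8000×√(1 − 0.9100) ≃ 4.4400
SE_diff = √2 × SEM ≃ 6.2791
z = |62 − 65| / 6.2791 = 3 / 6.2791 ≃ 0.4778

0.48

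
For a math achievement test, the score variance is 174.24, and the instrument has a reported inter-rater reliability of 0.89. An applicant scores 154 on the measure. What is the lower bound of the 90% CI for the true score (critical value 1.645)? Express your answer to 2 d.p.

σ = 174.24^(1/2) = 13.200
The standard error of measurement is 13.200*√(1 − 0.890) ≈ 13.200*0.332 ≈ 4.378.
1.645 * SEM ≈ 7.202
Lower bound: 154 − 7.202 = 146.798

146.80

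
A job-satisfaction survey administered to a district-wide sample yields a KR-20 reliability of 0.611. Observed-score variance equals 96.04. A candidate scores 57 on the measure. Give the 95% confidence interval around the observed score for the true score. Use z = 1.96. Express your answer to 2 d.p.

σ = 96.04^(1/2) = 9.800
SEM = 9.800 * √(1 − 0.611) = 9.800 * √0.389 ≈ 9.800 * 0.624 ≈ 6.112
Margin = 1.96 * 6.112 ≈ 11.980
CI = 57 ± 11.980 → [45.020, 68.980]

[45.02, 68.98]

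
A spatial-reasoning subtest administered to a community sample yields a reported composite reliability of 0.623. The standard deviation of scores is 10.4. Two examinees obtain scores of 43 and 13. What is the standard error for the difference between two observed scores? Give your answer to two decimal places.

9.03

SEM = 10.400·√(1 − 0.623) ≃ 6.386
Standard error of the difference = 6.386·√2 ≃ 9.031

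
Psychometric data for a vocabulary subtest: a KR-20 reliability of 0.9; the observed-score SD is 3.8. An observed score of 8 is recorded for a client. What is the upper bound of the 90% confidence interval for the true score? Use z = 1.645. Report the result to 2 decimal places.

9.98

SEM = 3.800 × √(1 − 0.900) = 3.800 × √0.100 ≈ 3.800 × 0.316 ≈ 1.202
Half-width = 1.645×1.202 ≈ 1.977
Upper bound: 8 + 1.977 = 9.977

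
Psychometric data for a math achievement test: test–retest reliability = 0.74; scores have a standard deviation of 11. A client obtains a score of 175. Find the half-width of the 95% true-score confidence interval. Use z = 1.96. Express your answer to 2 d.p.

10.99

SEM = 11.0000*√(1 − 0.7400) ≈ 5.6089
Margin = 1.96 * 5.6089 ≈ 10.9935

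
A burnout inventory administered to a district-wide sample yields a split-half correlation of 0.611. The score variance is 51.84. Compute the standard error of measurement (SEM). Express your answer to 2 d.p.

3.54

SD = √51.84 = 7.200
Spearman-Brown: r = 2(0.611) / (1 + 0.611) = 1.222 / 1.611 ≈ 0.759
SEM = 7.200×√(1 − 0.759) ≈ 3.538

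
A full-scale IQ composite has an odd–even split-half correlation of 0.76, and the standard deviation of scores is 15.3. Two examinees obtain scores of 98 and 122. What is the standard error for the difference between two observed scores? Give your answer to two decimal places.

7.99

Full-length reliability (Spearman-Brown) = 2(0.76)/(1+0.76) ≈ 0.8636
SEM = 15.3000 * √(1 − 0.8636) = 15.3000 * √0.1364 ≈ 15.3000 * 0.3693 ≈ 5.6499
SE_diff = SEM * √2 ≈ 5.6499 * 1.4142 ≈ 7.9902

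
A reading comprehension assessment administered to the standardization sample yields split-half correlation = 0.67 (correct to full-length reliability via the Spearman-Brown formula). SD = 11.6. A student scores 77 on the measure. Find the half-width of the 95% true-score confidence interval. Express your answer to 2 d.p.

Full-length reliability (Spearman-Brown) = 2(0.67)/(1+0.67) ≈ 0.80240
SEM = 11.60000 · √(1 − 0.80240) = 11.60000 · √0.19760 ≈ 11.60000 · 0.44453 ≈ 5.15652
Half-width = 1.96·5.15652 ≈ 10.10678

10.11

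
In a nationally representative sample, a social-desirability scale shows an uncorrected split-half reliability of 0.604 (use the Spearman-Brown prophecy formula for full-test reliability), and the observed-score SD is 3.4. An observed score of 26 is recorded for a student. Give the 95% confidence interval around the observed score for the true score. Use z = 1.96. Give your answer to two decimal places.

[22.69, 29.31]

Spearman-Brown: r = 2(0.604) / (1 + 0.604) = 1.208 / 1.604 ≈ 0.753
SEM = 3.400×√(1 − 0.753) ≈ 1.689
1.96 × SEM ≈ 3.311
CI = 26 ± 3.311 → [22.689, 29.311]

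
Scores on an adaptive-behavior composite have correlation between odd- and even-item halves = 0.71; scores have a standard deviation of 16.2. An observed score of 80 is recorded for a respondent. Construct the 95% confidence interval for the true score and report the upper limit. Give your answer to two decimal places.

Full-length reliability (Spearman-Brown) = 2(0.71)/(1+0.71) ≈ 0.8304
SEM = 16.2000 · √(1 − 0.8304) = 16.2000 · √0.1696 ≈ 16.2000 · 0.4118 ≈ 6.6714
Margin = 1.96 · 6.6714 ≈ 13.0759
Upper bound: 80 + 13.0759 = 93.0759

93.08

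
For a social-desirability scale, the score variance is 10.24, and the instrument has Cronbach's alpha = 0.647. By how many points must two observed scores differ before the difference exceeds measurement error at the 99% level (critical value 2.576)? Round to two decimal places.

SD = √10.24 = 3.20000
SEM = 3.20000 × √(1 − 0.64700) = 3.20000 × √0.35300 ≈ 3.20000 × 0.59414 ≈ 1.90124
Standard error of the difference = 1.90124·√2 ≈ 2.68876
Minimum reliable difference = 2.576 × SE_diff ≈ 2.576 × 2.68876 ≈ 6.92625

6.93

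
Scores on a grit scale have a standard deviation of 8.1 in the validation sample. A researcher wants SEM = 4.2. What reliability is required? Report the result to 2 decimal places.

0.73

r = 1 − (SEM / SD)² = 1 − (4.20000 / 8.1)² ≈ 1 − 0.26886 ≈ 0.73114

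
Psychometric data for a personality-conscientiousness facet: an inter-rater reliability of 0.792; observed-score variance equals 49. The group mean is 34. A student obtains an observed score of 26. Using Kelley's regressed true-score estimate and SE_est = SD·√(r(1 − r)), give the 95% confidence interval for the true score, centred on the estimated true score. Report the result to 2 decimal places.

[22.10, 33.23]

SD = √49 = 7.000
T̂ = 0.792(26) + 0.208(34) ≃ 27.664
SE_est = SD × √(r(1 − r)) = 7.000 × √0.165 ≃ 7.000 × 0.406 ≃ 2.841
95% CI: 27.664 ± 5.569 ≃ (22.095, 33.233)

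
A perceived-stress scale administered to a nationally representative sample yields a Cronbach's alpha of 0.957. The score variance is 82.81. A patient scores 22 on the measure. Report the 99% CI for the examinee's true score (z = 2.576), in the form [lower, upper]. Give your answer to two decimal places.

σ = 82.81^(1/2) = 9.100
The standard error of measurement is 9.100×√(1 − 0.957) ≈ 9.100×0.207 ≈ 1.887.
Half-width = 2.576×1.887 ≈ 4.861
99% CI: 22 ± 4.861 = [17.139, 26.861]

[17.14, 26.86]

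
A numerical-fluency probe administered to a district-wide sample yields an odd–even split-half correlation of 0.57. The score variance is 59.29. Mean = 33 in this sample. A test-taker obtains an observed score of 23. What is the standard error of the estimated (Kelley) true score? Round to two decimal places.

3.43

SD = √59.29 ≈ 7.7000
Spearman-Brown: r = 2(0.57) / (1 + 0.57) = 1.1400 / 1.5700 ≈ 0.7261
SE_est = 7.7000·√[r(1 − r)] ≈ 3.4338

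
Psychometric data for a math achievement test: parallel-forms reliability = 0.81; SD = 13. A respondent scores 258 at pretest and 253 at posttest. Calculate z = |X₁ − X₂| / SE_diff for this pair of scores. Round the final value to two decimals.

0.62

SEM = 13.000 × √(1 − 0.810) = 13.000 × √0.190 ≈ 13.000 × 0.436 ≈ 5.667
Standard error of the difference = 5.667·√2 ≈ 8.014
z = 5 / 8.014 ≈ 0.624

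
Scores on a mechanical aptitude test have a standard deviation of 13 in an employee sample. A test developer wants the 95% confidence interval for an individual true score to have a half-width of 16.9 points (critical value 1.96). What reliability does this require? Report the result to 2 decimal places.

SEM needed = half-width / z = 16.9/1.96 ≈ 8.622
r = 1 − (SEM / SD)² = 1 − (8.622 / 13)² ≈ 1 − 0.440 ≈ 0.560

0.56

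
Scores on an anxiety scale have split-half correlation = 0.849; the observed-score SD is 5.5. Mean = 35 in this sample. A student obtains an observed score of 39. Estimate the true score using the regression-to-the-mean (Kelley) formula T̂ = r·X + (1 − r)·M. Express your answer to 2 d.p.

38.67

Spearman-Brown: r = 2(0.849) / (1 + 0.849) = 1.6980 / 1.8490 ≈ 0.9183
T̂ = r·X + (1 − r)·M = 0.9183*39 + 0.0817*35 ≈ 35.8150 + 2.8583 ≈ 38.6733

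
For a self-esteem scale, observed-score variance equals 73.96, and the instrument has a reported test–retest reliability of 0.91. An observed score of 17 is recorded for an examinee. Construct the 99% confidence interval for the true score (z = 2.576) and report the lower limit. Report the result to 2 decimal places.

SD = √73.96 = 8.60000
SEM = 8.60000 · √(1 − 0.91000) = 8.60000 · √0.09000 ≃ 8.60000 · 0.30000 ≃ 2.58000
Half-width = 2.576·2.58000 ≃ 6.64608
Lower bound: 17 − 6.64608 = 10.35392

10.35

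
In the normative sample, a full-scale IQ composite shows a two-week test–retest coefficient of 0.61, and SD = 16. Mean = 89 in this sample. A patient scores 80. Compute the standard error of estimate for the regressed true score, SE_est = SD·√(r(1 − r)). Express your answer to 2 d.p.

SE_est = 16.000*√(0.610*0.390) ≈ 7.804

7.80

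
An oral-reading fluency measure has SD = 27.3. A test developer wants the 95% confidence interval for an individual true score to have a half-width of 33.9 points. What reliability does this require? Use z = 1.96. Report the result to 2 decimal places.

SEM needed = half-width / z = 33.9/1.96 ≈ 17.2959
r = 1 − (SEM / SD)² = 1 − (17.2959 / 27.3)² ≈ 1 − 0.4014 ≈ 0.5986

0.60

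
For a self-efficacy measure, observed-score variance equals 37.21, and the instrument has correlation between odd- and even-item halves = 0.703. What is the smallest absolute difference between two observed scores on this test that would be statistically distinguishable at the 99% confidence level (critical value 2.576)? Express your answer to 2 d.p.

9.28

SD = √37.21 ≃ 6.10000
Spearman-Brown: r = 2(0.703) / (1 + 0.703) = 1.40600 / 1.70300 ≃ 0.82560
SEM = 6.10000 × √(1 − 0.82560) = 6.10000 × √0.17440 ≃ 6.10000 × 0.41761 ≃ 2.54742
SE_diff = SEM × √2 ≃ 2.54742 × 1.41421 ≃ 3.60260
Smallest detectable difference = 2.576×3.60260 ≃ 9.28029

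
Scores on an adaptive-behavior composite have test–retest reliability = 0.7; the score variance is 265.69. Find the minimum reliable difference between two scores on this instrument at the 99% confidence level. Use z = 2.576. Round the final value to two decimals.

SD = √265.69 ≃ 16.300
SEM = 16.300 · √(1 − 0.700) = 16.300 · √0.300 ≃ 16.300 · 0.548 ≃ 8.928
Standard error of the difference = 8.928·√2 ≃ 12.626
Minimum reliable difference = 2.576 · SE_diff ≃ 2.576 · 12.626 ≃ 32.524

32.52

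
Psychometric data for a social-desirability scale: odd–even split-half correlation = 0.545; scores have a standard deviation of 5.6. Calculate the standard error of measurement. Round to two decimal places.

Spearman-Brown: r = 2(0.545) / (1 + 0.545) = 1.09000 / 1.54500 ≈ 0.70550
The standard error of measurement is 5.60000*√(1 − 0.70550) ≈ 5.60000*0.54268 ≈ 3.03899.

3.04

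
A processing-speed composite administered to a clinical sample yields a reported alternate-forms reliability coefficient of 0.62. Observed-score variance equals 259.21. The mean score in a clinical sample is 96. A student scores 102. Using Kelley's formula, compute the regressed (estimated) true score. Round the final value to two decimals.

99.72

Estimated true score = 0.6200×102 + (1 − 0.6200)×96 ≈ 99.7200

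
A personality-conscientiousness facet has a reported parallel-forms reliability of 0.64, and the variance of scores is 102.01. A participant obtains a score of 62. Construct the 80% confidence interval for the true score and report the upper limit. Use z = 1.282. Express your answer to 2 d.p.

σ = 102.01^(1/2) = 10.10000
The standard error of measurement is 10.10000·√(1 − 0.64000) ≈ 10.10000·0.60000 ≈ 6.06000.
1.282 · SEM ≈ 7.76892
Upper limit = 62 + 7.76892 ≈ 69.76892

69.77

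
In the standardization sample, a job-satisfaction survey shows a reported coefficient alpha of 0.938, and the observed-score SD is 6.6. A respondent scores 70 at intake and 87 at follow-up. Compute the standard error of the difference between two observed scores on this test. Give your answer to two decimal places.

2.32

SEM = 6.6000*√(1 − 0.9380) ≃ 1.6434
Standard error of the difference = 1.6434·√2 ≃ 2.3241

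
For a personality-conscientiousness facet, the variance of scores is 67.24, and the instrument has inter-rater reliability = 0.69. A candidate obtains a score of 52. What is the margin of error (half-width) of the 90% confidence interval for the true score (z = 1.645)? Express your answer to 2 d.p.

7.51

SD = √67.24 = 8.2000
SEM = 8.2000*√(1 − 0.6900) ≃ 4.5656
Half-width = 1.645*4.5656 ≃ 7.5104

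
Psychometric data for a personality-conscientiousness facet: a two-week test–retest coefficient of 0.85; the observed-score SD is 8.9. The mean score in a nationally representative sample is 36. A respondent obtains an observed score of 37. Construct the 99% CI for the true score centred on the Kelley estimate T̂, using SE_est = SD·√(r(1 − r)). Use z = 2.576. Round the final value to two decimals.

[28.66, 45.04]

Estimated true score = 0.850·37 + (1 − 0.850)·36 ≈ 36.850
SE_est = SD · √(r(1 − r)) = 8.900 · √0.128 ≈ 8.900 · 0.357 ≈ 3.178
CI = 36.850 ± 2.576 · 3.178 → [28.664, 45.036]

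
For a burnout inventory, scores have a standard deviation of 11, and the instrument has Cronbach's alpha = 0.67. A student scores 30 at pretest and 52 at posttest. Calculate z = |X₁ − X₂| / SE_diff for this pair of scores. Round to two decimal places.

2.46

SEM = 11.00000*√(1 − 0.67000) ≈ 6.31902
SE_diff = √2 * SEM ≈ 8.93644
z = 22 / 8.93644 ≈ 2.46183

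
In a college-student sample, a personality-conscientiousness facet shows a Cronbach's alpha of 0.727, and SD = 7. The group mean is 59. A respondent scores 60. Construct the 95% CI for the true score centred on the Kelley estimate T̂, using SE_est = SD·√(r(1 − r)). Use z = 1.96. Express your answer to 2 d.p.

[53.61, 65.84]

T̂ = r·X + (1 − r)·M = 0.7270*60 + 0.2730*59 = 43.6200 + 16.1070 ≃ 59.7270
SE_est = 7.0000*√(0.7270*0.2730) ≃ 3.1185
95% CI: 59.7270 ± 6.1123 ≃ (53.6147, 65.8393)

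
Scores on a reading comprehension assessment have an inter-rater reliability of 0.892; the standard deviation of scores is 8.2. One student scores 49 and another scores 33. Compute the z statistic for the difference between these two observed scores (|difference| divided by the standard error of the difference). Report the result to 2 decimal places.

4.20

The standard error of measurement is 8.2000*√(1 − 0.8920) ≈ 8.2000*0.3286 ≈ 2.6948.
SE_diff = √2 * SEM ≈ 3.8110
z = |49 − 33| / 3.8110 = 16 / 3.8110 ≈ 4.1984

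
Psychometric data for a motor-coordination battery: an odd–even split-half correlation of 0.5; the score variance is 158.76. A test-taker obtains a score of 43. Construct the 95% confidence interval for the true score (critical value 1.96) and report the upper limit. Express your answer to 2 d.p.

57.26

σ = 158.76^(1/2) = 12.6000
r_full = 2·0.5 / (1 + 0.5) ≃ 0.6667
SEM = 12.6000×√(1 − 0.6667) ≃ 7.2746
1.96 × SEM ≃ 14.2582
Upper bound: 43 + 14.2582 = 57.2582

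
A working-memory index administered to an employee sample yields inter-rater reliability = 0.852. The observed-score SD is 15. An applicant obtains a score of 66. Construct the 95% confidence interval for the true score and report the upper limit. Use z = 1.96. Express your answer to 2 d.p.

The standard error of measurement is 15.000·√(1 − 0.852) ≃ 15.000·0.385 ≃ 5.771.
1.96 · SEM ≃ 11.310
Upper limit = 66 + 11.310 ≃ 77.310

77.31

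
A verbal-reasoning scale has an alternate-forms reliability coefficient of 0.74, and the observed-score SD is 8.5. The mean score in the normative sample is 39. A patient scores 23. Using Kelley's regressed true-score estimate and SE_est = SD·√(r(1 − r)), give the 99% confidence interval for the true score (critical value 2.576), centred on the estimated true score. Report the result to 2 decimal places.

[17.56, 36.76]

T̂ = r·X + (1 − r)·M = 0.740·23 + 0.260·39 = 17.020 + 10.140 ≈ 27.160
SE_est = 8.500·√[r(1 − r)] ≈ 3.728
CI = 27.160 ± 2.576 · 3.728 → [17.556, 36.764]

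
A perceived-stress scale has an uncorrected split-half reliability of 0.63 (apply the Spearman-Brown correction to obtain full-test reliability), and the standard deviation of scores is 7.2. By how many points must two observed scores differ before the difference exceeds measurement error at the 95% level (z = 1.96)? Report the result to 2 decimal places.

Full-length reliability (Spearman-Brown) = 2(0.63)/(1+0.63) ≈ 0.77301
SEM = 7.20000 * √(1 − 0.77301) = 7.20000 * √0.22699 ≈ 7.20000 * 0.47644 ≈ 3.43036
SE_diff = √2 * SEM ≈ 4.85126
Smallest detectable difference = 1.96*4.85126 ≈ 9.50847

9.51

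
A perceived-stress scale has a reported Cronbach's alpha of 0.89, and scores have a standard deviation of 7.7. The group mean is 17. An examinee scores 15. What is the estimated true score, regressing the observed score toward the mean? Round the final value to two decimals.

T̂ = r·X + (1 − r)·M = 0.890·15 + 0.110·17 = 13.350 + 1.870 ≈ 15.220

15.22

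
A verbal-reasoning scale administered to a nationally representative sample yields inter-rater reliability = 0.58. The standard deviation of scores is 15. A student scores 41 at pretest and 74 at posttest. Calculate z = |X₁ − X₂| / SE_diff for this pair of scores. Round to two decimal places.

SEM = 15.0000×√(1 − 0.5800) ≈ 9.7211
SE_diff = √2 × SEM ≈ 13.7477
z = 33 / 13.7477 ≈ 2.4004

2.40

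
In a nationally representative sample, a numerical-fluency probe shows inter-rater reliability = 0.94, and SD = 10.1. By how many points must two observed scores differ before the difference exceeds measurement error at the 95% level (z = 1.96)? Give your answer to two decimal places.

SEM = 10.10000 × √(1 − 0.94000) = 10.10000 × √0.06000 ≈ 10.10000 × 0.24495 ≈ 2.47398
Standard error of the difference = 2.47398·√2 ≈ 3.49874
Minimum reliable difference = 1.96 × SE_diff ≈ 1.96 × 3.49874 ≈ 6.85754

6.86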